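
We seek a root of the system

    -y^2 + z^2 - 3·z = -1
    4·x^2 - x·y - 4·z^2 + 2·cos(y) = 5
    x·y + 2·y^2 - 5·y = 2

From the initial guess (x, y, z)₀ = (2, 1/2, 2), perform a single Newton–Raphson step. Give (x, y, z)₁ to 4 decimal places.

At (2, 1/2, 2): F = (-1.2500, -4.244835, -3.0000).
Jacobian J = [[0, -2·y, 2·z - 3], [8·x - y, -x - 2·sin(y), -8·z], [y, x + 4·y - 5, 0]].
At the point, J = [[0.0000, -1.0000, 1.0000], [15.5000, -2.958851, -16.0000], [0.5000, -1.0000, 0.0000]] (det J = -6.020574).
Solving J·Δ = −F gives Δ = (-5.4200, -5.7100, -4.4600).
Then the next iterate is (x, y, z)₁ = (-3.4200, -5.2100, -2.4600).

(-3.4200, -5.2100, -2.4600)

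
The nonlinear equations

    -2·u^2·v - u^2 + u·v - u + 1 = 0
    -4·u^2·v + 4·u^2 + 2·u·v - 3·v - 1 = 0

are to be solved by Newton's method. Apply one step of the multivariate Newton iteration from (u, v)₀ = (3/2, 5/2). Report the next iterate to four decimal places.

At (3/2, 5/2): F = (-10.2500, -14.5000).
Jacobian J = [[-4·u·v - 2·u + v - 1, -2·u^2 + u], [-8·u·v + 8·u + 2·v, -4·u^2 + 2·u - 3]].
At the point, J = [[-16.5000, -3.0000], [-13.0000, -9.0000]] (det J = 109.5000).
Solving J·Δ = −F gives Δ = (-0.4452, -0.9680).
Then the next iterate is (u, v)₁ = (1.0548, 1.5320).

(1.0548, 1.5320)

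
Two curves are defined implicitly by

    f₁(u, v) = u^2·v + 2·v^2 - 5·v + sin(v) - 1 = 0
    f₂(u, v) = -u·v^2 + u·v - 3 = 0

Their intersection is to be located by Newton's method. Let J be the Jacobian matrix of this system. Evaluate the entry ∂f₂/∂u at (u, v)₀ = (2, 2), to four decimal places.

∂f₂/∂u = -v^2 + v.
At (2, 2) this is -2.0000.

-2.0000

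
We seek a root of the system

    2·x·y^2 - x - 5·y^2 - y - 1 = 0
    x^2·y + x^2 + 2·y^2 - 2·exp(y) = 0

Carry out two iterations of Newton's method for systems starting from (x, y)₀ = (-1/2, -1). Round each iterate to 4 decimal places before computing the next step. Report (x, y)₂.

(1.7611, 3.1550)

At (-1/2, -1): F = (-5.5000, 1.264241).
Jacobian J = [[2·y^2 - 1, 4·x·y - 10·y - 1], [2·x·y + 2·x, x^2 + 4·y - 2·exp(y)]].
At the point, J = [[1.0000, 11.0000], [0.0000, -4.485759]] (det J = -4.485759).
Solving J·Δ = −F gives Δ = (2.3998, 0.2818).
Then the next iterate is (x, y)₁ = (1.8998, -0.7182).
Round to (1.8998, -0.7182) and repeat: F = (-2.800780, 1.073448), J = [[0.031622, 0.724255], [1.070727, -0.238818]].
Δ = (-0.1387, 3.8732), so (x, y)₂ = (1.7611, 3.1550).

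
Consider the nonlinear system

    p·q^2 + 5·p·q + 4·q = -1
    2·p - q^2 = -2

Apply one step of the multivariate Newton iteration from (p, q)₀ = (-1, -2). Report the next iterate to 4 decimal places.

At (-1, -2): F = (-1.0000, -4.0000).
Jacobian J = [[q^2 + 5·q, 2·p·q + 5·p + 4], [2, -2·q]].
At the point, J = [[-6.0000, 3.0000], [2.0000, 4.0000]] (det J = -30.0000).
Solving J·Δ = −F gives Δ = (0.2667, 0.8667).
Then the next iterate is (p, q)₁ = (-0.7333, -1.1333).

(-0.7333, -1.1333)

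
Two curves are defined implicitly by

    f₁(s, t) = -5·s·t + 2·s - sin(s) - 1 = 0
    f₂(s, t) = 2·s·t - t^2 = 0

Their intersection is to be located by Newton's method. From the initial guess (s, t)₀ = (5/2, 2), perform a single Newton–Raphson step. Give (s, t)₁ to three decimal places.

(1.252, 0.991)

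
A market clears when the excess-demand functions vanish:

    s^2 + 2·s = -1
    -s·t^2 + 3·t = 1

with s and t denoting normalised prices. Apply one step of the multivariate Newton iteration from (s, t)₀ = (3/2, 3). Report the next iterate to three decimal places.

At (3/2, 3): F = (6.250, -5.500).
Jacobian J = [[2·s + 2, 0], [-t^2, -2·s·t + 3]].
At the point, J = [[5.000, 0.000], [-9.000, -6.000]] (det J = -30.000).
Solving J·Δ = −F gives Δ = (-1.250, 0.958).
Then the next iterate is (s, t)₁ = (0.250, 3.958).

(0.250, 3.958)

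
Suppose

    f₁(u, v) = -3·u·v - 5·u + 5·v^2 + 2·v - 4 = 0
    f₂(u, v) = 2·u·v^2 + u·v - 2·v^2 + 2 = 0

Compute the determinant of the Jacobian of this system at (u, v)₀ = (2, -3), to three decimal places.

470.000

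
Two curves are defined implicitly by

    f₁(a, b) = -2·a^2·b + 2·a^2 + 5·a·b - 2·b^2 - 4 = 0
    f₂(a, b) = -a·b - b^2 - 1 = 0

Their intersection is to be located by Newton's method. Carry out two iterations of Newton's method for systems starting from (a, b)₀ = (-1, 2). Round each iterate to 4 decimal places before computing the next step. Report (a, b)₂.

At (-1, 2): F = (-24.0000, -3.0000).
Jacobian J = [[-4·a·b + 4·a + 5·b, -2·a^2 + 5·a - 4·b], [-b, -a - 2·b]].
At the point, J = [[14.0000, -15.0000], [-2.0000, -3.0000]] (det J = -72.0000).
Solving J·Δ = −F gives Δ = (0.3750, -1.2500).
Then the next iterate is (a, b)₁ = (-0.6250, 0.7500).
Round to (-0.6250, 0.7500) and repeat: F = (-7.273438, -1.093750), J = [[3.1250, -6.906250], [-0.7500, -0.8750]].
Δ = (-0.1503, -1.1212), so (a, b)₂ = (-0.7753, -0.3712).

(-0.7753, -0.3712)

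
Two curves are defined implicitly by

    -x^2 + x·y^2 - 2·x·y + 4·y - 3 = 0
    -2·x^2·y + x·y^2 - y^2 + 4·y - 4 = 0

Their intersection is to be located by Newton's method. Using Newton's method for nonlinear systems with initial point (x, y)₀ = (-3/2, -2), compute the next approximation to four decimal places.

(-1.1601, -0.3453)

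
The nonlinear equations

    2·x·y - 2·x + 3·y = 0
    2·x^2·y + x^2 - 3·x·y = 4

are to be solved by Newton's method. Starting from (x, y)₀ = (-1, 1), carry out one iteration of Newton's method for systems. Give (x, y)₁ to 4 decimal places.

At (-1, 1): F = (3.0000, 2.0000).
Jacobian J = [[2·y - 2, 2·x + 3], [4·x·y + 2·x - 3·y, 2·x^2 - 3·x]].
At the point, J = [[0.0000, 1.0000], [-9.0000, 5.0000]] (det J = 9.0000).
Solving J·Δ = −F gives Δ = (-1.4444, -3.0000).
Then the next iterate is (x, y)₁ = (-2.4444, -2.0000).

(-2.4444, -2.0000)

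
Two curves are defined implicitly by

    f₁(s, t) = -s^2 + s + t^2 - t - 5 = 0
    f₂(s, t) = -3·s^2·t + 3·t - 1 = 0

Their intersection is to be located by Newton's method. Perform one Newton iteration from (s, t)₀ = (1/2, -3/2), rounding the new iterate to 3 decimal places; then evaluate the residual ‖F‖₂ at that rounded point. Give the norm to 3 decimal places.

At (1/2, -3/2): F = (-1.000, -4.375).
Jacobian J = [[-2·s + 1, 2·t - 1], [-6·s·t, -3·s^2 + 3]].
At the point, J = [[0.000, -4.000], [4.500, 2.250]] (det J = 18.000).
Solving J·Δ = −F gives Δ = (1.097, -0.250).
Then the next iterate is (s, t)₁ = (1.597, -1.750).
Re-evaluating at (1.597, -1.750): F = (-1.14091, 7.13965), so ‖F‖₂ = 7.230.

7.230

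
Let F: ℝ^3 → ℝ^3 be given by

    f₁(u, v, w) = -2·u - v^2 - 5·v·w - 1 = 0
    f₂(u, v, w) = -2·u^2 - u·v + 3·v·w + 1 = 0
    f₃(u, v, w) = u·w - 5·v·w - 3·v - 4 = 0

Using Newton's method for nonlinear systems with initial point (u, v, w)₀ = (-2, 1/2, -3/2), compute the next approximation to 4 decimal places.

At (-2, 1/2, -3/2): F = (6.5000, -8.2500, 1.2500).
Jacobian J = [[-2, -2·v - 5·w, -5·v], [-4·u - v, -u + 3·w, 3·v], [w, -5·w - 3, u - 5·v]].
At the point, J = [[-2.0000, 6.5000, -2.5000], [7.5000, -2.5000, 1.5000], [-1.5000, 4.5000, -4.5000]] (det J = 120.7500).
Solving J·Δ = −F gives Δ = (0.9513, -1.1739, -1.2133).
Then the next iterate is (u, v, w)₁ = (-1.0487, -0.6739, -2.7133).

(-1.0487, -0.6739, -2.7133)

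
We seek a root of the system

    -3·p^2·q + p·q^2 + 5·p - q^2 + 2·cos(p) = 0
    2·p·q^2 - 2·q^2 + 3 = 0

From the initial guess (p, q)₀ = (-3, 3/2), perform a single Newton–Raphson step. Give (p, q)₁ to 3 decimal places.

(-1.453, 1.165)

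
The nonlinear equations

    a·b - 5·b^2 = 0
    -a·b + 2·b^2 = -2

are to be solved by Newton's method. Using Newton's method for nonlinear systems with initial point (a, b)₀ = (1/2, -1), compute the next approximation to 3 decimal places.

(-3.250, -0.833)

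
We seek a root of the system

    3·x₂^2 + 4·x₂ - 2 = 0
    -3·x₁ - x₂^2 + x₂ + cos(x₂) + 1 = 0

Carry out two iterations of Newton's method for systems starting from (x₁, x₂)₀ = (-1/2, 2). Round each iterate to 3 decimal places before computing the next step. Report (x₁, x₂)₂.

At (-1/2, 2): F = (18.000, 0.08385).
Jacobian J = [[0, 6·x₂ + 4], [-3, -2·x₂ - sin(x₂) + 1]].
At the point, J = [[0.000, 16.000], [-3.000, -3.90930]] (det J = 48.000).
Solving J·Δ = −F gives Δ = (1.494, -1.125).
Then the next iterate is (x₁, x₂)₁ = (0.994, 0.875).
Round to (0.994, 0.875) and repeat: F = (3.79688, -1.23163), J = [[0.000, 9.250], [-3.000, -1.51754]].
Δ = (-0.203, -0.410), so (x₁, x₂)₂ = (0.791, 0.465).

(0.791, 0.465)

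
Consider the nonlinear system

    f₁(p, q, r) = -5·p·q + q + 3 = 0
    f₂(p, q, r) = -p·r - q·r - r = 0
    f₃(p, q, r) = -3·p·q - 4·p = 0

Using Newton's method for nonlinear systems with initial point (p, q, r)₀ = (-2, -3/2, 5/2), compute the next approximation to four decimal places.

(-0.2278, -1.4810, 1.7911)

At (-2, -3/2, 5/2): F = (-13.5000, 6.2500, -1.0000).
Jacobian J = [[-5·q, -5·p + 1, 0], [-r, -r, -p - q - 1], [-3·q - 4, -3·p, 0]].
At the point, J = [[7.5000, 11.0000, 0.0000], [-2.5000, -2.5000, 2.5000], [0.5000, 6.0000, 0.0000]] (det J = -98.7500).
Solving J·Δ = −F gives Δ = (1.7722, 0.0190, -0.7089).
Then the next iterate is (p, q, r)₁ = (-0.2278, -1.4810, 1.7911).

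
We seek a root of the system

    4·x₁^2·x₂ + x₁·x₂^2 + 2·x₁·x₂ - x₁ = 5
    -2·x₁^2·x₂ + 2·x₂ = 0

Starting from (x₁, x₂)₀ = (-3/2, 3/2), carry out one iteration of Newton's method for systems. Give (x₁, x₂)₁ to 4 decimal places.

At (-3/2, 3/2): F = (2.1250, -3.7500).
Jacobian J = [[8·x₁·x₂ + x₂^2 + 2·x₂ - 1, 4·x₁^2 + 2·x₁·x₂ + 2·x₁], [-4·x₁·x₂, -2·x₁^2 + 2]].
At the point, J = [[-13.7500, 1.5000], [9.0000, -2.5000]] (det J = 20.8750).
Solving J·Δ = −F gives Δ = (-0.0150, -1.5539).
Then the next iterate is (x₁, x₂)₁ = (-1.5150, -0.0539).

(-1.5150, -0.0539)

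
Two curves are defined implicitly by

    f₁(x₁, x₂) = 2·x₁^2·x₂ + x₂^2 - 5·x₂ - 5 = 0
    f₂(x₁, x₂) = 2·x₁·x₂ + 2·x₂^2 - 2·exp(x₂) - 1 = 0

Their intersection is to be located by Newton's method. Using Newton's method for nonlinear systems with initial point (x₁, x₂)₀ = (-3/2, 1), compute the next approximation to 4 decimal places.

(-2.8175, -1.2701)

At (-3/2, 1): F = (-4.5000, -7.436564).
Jacobian J = [[4·x₁·x₂, 2·x₁^2 + 2·x₂ - 5], [2·x₂, 2·x₁ + 4·x₂ - 2·exp(x₂)]].
At the point, J = [[-6.0000, 1.5000], [2.0000, -4.436564]] (det J = 23.619382).
Solving J·Δ = −F gives Δ = (-1.3175, -2.2701).
Then the next iterate is (x₁, x₂)₁ = (-2.8175, -1.2701).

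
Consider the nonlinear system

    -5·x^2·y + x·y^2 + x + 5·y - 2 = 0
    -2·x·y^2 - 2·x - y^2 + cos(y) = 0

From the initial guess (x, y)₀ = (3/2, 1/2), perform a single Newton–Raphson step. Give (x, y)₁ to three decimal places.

(1.517, -0.207)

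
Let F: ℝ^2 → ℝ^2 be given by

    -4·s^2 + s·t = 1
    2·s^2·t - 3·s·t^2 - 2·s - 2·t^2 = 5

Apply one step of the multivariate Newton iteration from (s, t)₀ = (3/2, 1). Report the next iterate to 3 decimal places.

At (3/2, 1): F = (-8.500, -10.000).
Jacobian J = [[-8·s + t, s], [4·s·t - 3·t^2 - 2, 2·s^2 - 6·s·t - 4·t]].
At the point, J = [[-11.000, 1.500], [1.000, -8.500]] (det J = 92.000).
Solving J·Δ = −F gives Δ = (-0.948, -1.288).
Then the next iterate is (s, t)₁ = (0.552, -0.288).

(0.552, -0.288)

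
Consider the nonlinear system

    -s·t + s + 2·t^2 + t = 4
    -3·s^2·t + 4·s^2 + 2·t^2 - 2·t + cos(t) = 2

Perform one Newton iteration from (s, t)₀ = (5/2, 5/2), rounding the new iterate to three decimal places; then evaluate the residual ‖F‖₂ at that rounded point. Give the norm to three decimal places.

At (5/2, 5/2): F = (7.250, -17.17614).
Jacobian J = [[-t + 1, -s + 4·t + 1], [-6·s·t + 8·s, -3·s^2 + 4·t - sin(t) - 2]].
At the point, J = [[-1.500, 8.500], [-17.500, -11.34847]] (det J = 165.77271).
Solving J·Δ = −F gives Δ = (-0.384, -0.921).
Then the next iterate is (s, t)₁ = (2.116, 1.579).
Re-evaluating at (2.116, 1.579): F = (1.34032, -3.47961), so ‖F‖₂ = 3.729.

3.729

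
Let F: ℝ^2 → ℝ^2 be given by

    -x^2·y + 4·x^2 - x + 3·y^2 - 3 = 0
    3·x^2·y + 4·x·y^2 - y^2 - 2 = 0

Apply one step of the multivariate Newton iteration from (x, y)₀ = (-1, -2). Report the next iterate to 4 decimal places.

(-1.0615, -0.7077)

At (-1, -2): F = (16.0000, -28.0000).
Jacobian J = [[-2·x·y + 8·x - 1, -x^2 + 6·y], [6·x·y + 4·y^2, 3·x^2 + 8·x·y - 2·y]].
At the point, J = [[-13.0000, -13.0000], [28.0000, 23.0000]] (det J = 65.0000).
Solving J·Δ = −F gives Δ = (-0.0615, 1.2923).
Then the next iterate is (x, y)₁ = (-1.0615, -0.7077).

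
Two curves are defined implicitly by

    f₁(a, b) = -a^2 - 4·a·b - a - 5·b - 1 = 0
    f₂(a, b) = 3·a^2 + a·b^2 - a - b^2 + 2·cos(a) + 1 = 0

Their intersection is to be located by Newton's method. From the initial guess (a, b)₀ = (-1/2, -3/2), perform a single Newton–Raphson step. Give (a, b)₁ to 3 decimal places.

(-1.262, -1.774)

At (-1/2, -3/2): F = (3.750, 0.63017).
Jacobian J = [[-2·a - 4·b - 1, -4·a - 5], [6·a + b^2 - 2·sin(a) - 1, 2·a·b - 2·b]].
At the point, J = [[6.000, -3.000], [-0.79115, 4.500]] (det J = 24.62655).
Solving J·Δ = −F gives Δ = (-0.762, -0.274).
Then the next iterate is (a, b)₁ = (-1.262, -1.774).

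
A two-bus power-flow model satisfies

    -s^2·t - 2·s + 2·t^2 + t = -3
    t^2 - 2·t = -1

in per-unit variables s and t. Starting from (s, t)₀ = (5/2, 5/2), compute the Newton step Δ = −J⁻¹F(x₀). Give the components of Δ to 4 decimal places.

At (5/2, 5/2): F = (-2.6250, 2.2500).
Jacobian J = [[-2·s·t - 2, -s^2 + 4·t + 1], [0, 2·t - 2]].
At the point, J = [[-14.5000, 4.7500], [0.0000, 3.0000]] (det J = -43.5000).
Solving J·Δ = −F gives Δ = (-0.4267, -0.7500).

(-0.4267, -0.7500)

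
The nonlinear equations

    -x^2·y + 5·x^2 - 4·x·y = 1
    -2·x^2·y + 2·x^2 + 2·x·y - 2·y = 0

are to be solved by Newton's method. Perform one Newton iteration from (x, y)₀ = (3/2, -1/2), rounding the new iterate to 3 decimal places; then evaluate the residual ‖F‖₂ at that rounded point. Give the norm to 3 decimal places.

3.202

At (3/2, -1/2): F = (14.375, 6.250).
Jacobian J = [[-2·x·y + 10·x - 4·y, -x^2 - 4·x], [-4·x·y + 4·x + 2·y, -2·x^2 + 2·x - 2]].
At the point, J = [[18.500, -8.250], [8.000, -3.500]] (det J = 1.250).
Solving J·Δ = −F gives Δ = (-1.000, -0.500).
Then the next iterate is (x, y)₁ = (0.500, -1.000).
Re-evaluating at (0.500, -1.000): F = (2.500, 2.000), so ‖F‖₂ = 3.202.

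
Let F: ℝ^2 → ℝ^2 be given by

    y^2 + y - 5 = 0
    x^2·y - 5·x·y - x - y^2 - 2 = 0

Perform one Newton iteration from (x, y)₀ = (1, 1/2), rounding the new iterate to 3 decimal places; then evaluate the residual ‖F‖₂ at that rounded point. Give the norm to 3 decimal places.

141.884

At (1, 1/2): F = (-4.250, -5.250).
Jacobian J = [[0, 2·y + 1], [2·x·y - 5·y - 1, x^2 - 5·x - 2·y]].
At the point, J = [[0.000, 2.000], [-2.500, -5.000]] (det J = 5.000).
Solving J·Δ = −F gives Δ = (-6.350, 2.125).
Then the next iterate is (x, y)₁ = (-5.350, 2.625).
Re-evaluating at (-5.350, 2.625): F = (4.51562, 141.81219), so ‖F‖₂ = 141.884.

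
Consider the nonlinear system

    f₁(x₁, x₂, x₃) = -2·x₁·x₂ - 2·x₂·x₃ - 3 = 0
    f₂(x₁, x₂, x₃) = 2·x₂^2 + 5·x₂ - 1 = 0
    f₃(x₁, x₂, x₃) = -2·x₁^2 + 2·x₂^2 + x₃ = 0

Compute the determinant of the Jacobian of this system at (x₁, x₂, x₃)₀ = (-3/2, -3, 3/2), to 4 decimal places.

J = [[-2·x₂, -2·x₁ - 2·x₃, -2·x₂], [0, 4·x₂ + 5, 0], [-4·x₁, 4·x₂, 1]].
At the point, J = [[6.0000, 0.0000, 6.0000], [0.0000, -7.0000, 0.0000], [6.0000, -12.0000, 1.0000]].
det J = 210.0000.

210.0000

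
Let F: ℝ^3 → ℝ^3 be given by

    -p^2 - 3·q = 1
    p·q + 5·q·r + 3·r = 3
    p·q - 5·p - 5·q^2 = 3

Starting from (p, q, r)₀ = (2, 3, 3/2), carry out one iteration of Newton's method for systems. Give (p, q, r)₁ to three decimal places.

(-0.226, 1.302, 1.101)

At (2, 3, 3/2): F = (-14.000, 30.000, -52.000).
Jacobian J = [[-2·p, -3, 0], [q, p + 5·r, 5·q + 3], [q - 5, p - 10·q, 0]].
At the point, J = [[-4.000, -3.000, 0.000], [3.000, 9.500, 18.000], [-2.000, -28.000, 0.000]] (det J = -1908.000).
Solving J·Δ = −F gives Δ = (-2.226, -1.698, -0.399).
Then the next iterate is (p, q, r)₁ = (-0.226, 1.302, 1.101).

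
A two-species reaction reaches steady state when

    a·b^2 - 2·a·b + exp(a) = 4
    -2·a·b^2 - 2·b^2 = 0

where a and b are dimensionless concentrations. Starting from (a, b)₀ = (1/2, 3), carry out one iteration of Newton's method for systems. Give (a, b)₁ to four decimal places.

(1.9540, 0.0460)

At (1/2, 3): F = (-0.851279, -27.0000).
Jacobian J = [[b^2 - 2·b + exp(a), 2·a·b - 2·a], [-2·b^2, -4·a·b - 4·b]].
At the point, J = [[4.648721, 2.0000], [-18.0000, -18.0000]] (det J = -47.676983).
Solving J·Δ = −F gives Δ = (1.4540, -2.9540).
Then the next iterate is (a, b)₁ = (1.9540, 0.0460).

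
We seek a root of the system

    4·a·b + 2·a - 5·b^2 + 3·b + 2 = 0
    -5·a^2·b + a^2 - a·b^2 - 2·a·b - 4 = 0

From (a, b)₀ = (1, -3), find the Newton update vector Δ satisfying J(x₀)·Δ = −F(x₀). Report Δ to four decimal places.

(-0.2549, 1.6068)

At (1, -3): F = (-62.0000, 9.0000).
Jacobian J = [[4·b + 2, 4·a - 10·b + 3], [-10·a·b + 2·a - b^2 - 2·b, -5·a^2 - 2·a·b - 2·a]].
At the point, J = [[-10.0000, 37.0000], [29.0000, -1.0000]] (det J = -1063.0000).
Solving J·Δ = −F gives Δ = (-0.2549, 1.6068).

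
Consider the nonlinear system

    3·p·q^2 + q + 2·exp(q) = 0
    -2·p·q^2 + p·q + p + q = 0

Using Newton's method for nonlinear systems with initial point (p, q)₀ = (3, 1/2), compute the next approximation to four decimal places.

(-0.9626, 0.2687)

At (3, 1/2): F = (6.047443, 3.5000).
Jacobian J = [[3·q^2, 6·p·q + 2·exp(q) + 1], [-2·q^2 + q + 1, -4·p·q + p + 1]].
At the point, J = [[0.7500, 13.297443], [1.0000, -2.0000]] (det J = -14.797443).
Solving J·Δ = −F gives Δ = (-3.9626, -0.2313).
Then the next iterate is (p, q)₁ = (-0.9626, 0.2687).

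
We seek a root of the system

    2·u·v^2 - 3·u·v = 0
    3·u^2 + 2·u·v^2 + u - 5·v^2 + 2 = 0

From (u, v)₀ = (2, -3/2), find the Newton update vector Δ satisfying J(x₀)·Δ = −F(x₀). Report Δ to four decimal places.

(-0.8816, 0.5592)

At (2, -3/2): F = (18.0000, 13.7500).
Jacobian J = [[2·v^2 - 3·v, 4·u·v - 3·u], [6·u + 2·v^2 + 1, 4·u·v - 10·v]].
At the point, J = [[9.0000, -18.0000], [17.5000, 3.0000]] (det J = 342.0000).
Solving J·Δ = −F gives Δ = (-0.8816, 0.5592).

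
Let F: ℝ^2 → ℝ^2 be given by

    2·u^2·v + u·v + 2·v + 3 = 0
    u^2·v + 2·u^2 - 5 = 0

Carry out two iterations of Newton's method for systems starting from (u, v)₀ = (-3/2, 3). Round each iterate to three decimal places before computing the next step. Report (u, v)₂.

(-1.804, -0.385)

At (-3/2, 3): F = (18.000, 6.250).
Jacobian J = [[4·u·v + v, 2·u^2 + u + 2], [2·u·v + 4·u, u^2]].
At the point, J = [[-15.000, 5.000], [-15.000, 2.250]] (det J = 41.250).
Solving J·Δ = −F gives Δ = (-0.224, -4.273).
Then the next iterate is (u, v)₁ = (-1.724, -1.273).
Round to (-1.724, -1.273) and repeat: F = (-4.91851, -2.83923), J = [[7.50561, 6.22035], [-2.50670, 2.97218]].
Δ = (-0.080, 0.888), so (u, v)₂ = (-1.804, -0.385).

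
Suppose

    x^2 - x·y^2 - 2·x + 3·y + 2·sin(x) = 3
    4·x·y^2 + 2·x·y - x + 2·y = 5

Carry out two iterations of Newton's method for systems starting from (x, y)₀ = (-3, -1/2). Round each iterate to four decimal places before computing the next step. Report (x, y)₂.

(-2.1732, -1.4192)

At (-3, -1/2): F = (10.967760, -3.0000).
Jacobian J = [[2·x - y^2 + 2·cos(x) - 2, -2·x·y + 3], [4·y^2 + 2·y - 1, 8·x·y + 2·x + 2]].
At the point, J = [[-10.229985, 0.0000], [-1.0000, 8.0000]] (det J = -81.839880).
Solving J·Δ = −F gives Δ = (1.0721, 0.5090).
Then the next iterate is (x, y)₁ = (-1.9279, 0.0090).
Round to (-1.9279, 0.0090) and repeat: F = (2.725928, -3.089427), J = [[-6.555005, 3.034702], [-0.981676, -1.994609]].
Δ = (-0.2453, -1.4282), so (x, y)₂ = (-2.1732, -1.4192).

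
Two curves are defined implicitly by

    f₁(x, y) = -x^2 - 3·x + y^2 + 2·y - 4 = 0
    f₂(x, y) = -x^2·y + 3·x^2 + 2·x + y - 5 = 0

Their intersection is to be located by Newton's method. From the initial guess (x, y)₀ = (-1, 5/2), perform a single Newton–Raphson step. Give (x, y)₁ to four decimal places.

(3.0000, 1.7500)

At (-1, 5/2): F = (9.2500, -4.0000).
Jacobian J = [[-2·x - 3, 2·y + 2], [-2·x·y + 6·x + 2, -x^2 + 1]].
At the point, J = [[-1.0000, 7.0000], [1.0000, 0.0000]] (det J = -7.0000).
Solving J·Δ = −F gives Δ = (4.0000, -0.7500).
Then the next iterate is (x, y)₁ = (3.0000, 1.7500).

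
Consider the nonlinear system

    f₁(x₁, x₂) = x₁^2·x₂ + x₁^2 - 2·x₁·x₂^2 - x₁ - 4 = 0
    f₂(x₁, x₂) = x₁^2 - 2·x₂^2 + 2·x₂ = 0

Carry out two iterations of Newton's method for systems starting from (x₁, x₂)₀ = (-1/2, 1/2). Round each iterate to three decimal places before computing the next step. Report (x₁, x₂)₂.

(0.119, 2.580)

At (-1/2, 1/2): F = (-2.875, 0.750).
Jacobian J = [[2·x₁·x₂ + 2·x₁ - 2·x₂^2 - 1, x₁^2 - 4·x₁·x₂], [2·x₁, -4·x₂ + 2]].
At the point, J = [[-3.000, 1.250], [-1.000, 0.000]] (det J = 1.250).
Solving J·Δ = −F gives Δ = (0.750, 4.100).
Then the next iterate is (x₁, x₂)₁ = (0.250, 4.600).
Round to (0.250, 4.600) and repeat: F = (-14.480, -33.05750), J = [[-40.520, -4.53750], [0.500, -16.400]].
Δ = (-0.131, -2.020), so (x₁, x₂)₂ = (0.119, 2.580).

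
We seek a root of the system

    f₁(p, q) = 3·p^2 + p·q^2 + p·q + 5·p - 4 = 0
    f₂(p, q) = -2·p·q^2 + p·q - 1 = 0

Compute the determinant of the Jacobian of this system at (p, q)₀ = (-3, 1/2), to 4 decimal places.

-36.7500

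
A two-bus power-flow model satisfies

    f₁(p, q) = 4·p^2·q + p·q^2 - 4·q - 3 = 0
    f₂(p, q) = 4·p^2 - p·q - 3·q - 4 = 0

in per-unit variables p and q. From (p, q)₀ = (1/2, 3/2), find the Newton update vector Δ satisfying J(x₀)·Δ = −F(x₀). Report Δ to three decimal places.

(0.396, -2.075)

At (1/2, 3/2): F = (-6.375, -8.250).
Jacobian J = [[8·p·q + q^2, 4·p^2 + 2·p·q - 4], [8·p - q, -p - 3]].
At the point, J = [[8.250, -1.500], [2.500, -3.500]] (det J = -25.125).
Solving J·Δ = −F gives Δ = (0.396, -2.075).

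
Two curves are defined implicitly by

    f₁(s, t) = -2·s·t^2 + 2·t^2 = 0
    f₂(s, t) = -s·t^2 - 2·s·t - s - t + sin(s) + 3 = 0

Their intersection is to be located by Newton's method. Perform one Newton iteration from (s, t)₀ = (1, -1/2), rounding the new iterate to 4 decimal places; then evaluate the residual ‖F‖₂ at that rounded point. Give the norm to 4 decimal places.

4.1848

At (1, -1/2): F = (0.0000, 4.091471).
Jacobian J = [[-2·t^2, -4·s·t + 4·t], [-t^2 - 2·t + cos(s) - 1, -2·s·t - 2·s - 1]].
At the point, J = [[-0.5000, 0.0000], [0.290302, -2.0000]] (det J = 1.0000).
Solving J·Δ = −F gives Δ = (0.0000, 2.0457).
Then the next iterate is (s, t)₁ = (1.0000, 1.5457).
Re-evaluating at (1.0000, 1.5457): F = (0.0000, -4.184818), so ‖F‖₂ = 4.1848.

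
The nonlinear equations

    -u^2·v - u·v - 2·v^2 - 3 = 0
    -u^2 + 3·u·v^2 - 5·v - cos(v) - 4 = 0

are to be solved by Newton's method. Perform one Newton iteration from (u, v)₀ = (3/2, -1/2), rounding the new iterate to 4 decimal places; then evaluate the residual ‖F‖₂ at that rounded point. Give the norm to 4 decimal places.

1.6972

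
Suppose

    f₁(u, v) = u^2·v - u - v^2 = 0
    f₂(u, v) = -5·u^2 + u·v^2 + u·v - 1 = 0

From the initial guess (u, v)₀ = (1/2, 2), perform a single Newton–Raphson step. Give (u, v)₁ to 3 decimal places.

(1.650, 1.240)

At (1/2, 2): F = (-4.000, 0.750).
Jacobian J = [[2·u·v - 1, u^2 - 2·v], [-10·u + v^2 + v, 2·u·v + u]].
At the point, J = [[1.000, -3.750], [1.000, 2.500]] (det J = 6.250).
Solving J·Δ = −F gives Δ = (1.150, -0.760).
Then the next iterate is (u, v)₁ = (1.650, 1.240).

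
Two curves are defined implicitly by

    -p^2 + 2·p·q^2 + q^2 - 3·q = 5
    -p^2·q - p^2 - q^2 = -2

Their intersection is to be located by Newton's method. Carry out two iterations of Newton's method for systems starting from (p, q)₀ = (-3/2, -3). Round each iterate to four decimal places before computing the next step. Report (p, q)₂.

(-0.7262, -1.3239)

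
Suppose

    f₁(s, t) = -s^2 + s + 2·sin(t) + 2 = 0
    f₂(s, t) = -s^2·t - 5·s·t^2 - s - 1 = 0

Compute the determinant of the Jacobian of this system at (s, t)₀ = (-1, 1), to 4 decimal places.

31.3224

J = [[-2·s + 1, 2·cos(t)], [-2·s·t - 5·t^2 - 1, -s^2 - 10·s·t]].
At the point, J = [[3.0000, 1.080605], [-4.0000, 9.0000]].
det J = 31.3224.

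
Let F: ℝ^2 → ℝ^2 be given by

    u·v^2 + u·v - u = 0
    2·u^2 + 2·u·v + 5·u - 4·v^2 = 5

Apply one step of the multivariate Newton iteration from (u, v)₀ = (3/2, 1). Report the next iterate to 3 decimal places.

(0.957, 0.787)

At (3/2, 1): F = (1.500, 6.000).
Jacobian J = [[v^2 + v - 1, 2·u·v + u], [4·u + 2·v + 5, 2·u - 8·v]].
At the point, J = [[1.000, 4.500], [13.000, -5.000]] (det J = -63.500).
Solving J·Δ = −F gives Δ = (-0.543, -0.213).
Then the next iterate is (u, v)₁ = (0.957, 0.787).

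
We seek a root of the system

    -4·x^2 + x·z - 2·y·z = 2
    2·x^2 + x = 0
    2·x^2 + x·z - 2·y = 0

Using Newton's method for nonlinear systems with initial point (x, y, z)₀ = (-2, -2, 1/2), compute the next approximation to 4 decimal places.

At (-2, -2, 1/2): F = (-17.0000, 6.0000, 11.0000).
Jacobian J = [[-8·x + z, -2·z, x - 2·y], [4·x + 1, 0, 0], [4·x + z, -2, x]].
At the point, J = [[16.5000, -1.0000, 2.0000], [-7.0000, 0.0000, 0.0000], [-7.5000, -2.0000, -2.0000]] (det J = 42.0000).
Solving J·Δ = −F gives Δ = (0.8571, 0.5714, 1.7143).
Then the next iterate is (x, y, z)₁ = (-1.1429, -1.4286, 2.2143).

(-1.1429, -1.4286, 2.2143)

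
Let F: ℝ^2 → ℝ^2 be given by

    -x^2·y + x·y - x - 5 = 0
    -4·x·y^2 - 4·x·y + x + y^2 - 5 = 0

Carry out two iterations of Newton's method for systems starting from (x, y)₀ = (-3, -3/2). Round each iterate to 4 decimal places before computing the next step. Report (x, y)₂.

(-1.2003, -1.5183)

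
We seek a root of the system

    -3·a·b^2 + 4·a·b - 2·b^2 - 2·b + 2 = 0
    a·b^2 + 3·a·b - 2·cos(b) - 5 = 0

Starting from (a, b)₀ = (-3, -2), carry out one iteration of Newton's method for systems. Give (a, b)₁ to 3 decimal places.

(-1.648, -1.263)

At (-3, -2): F = (58.000, 1.83229).
Jacobian J = [[-3·b^2 + 4·b, -6·a·b + 4·a - 4·b - 2], [b^2 + 3·b, 2·a·b + 3·a + 2·sin(b)]].
At the point, J = [[-20.000, -42.000], [-2.000, 1.18141]] (det J = -107.62810).
Solving J·Δ = −F gives Δ = (1.352, 0.737).
Then the next iterate is (a, b)₁ = (-1.648, -1.263).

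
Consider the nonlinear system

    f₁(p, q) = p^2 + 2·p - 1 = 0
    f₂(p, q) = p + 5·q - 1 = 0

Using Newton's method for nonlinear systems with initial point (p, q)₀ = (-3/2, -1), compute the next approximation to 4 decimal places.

At (-3/2, -1): F = (-1.7500, -7.5000).
Jacobian J = [[2·p + 2, 0], [1, 5]].
At the point, J = [[-1.0000, 0.0000], [1.0000, 5.0000]] (det J = -5.0000).
Solving J·Δ = −F gives Δ = (-1.7500, 1.8500).
Then the next iterate is (p, q)₁ = (-3.2500, 0.8500).

(-3.2500, 0.8500)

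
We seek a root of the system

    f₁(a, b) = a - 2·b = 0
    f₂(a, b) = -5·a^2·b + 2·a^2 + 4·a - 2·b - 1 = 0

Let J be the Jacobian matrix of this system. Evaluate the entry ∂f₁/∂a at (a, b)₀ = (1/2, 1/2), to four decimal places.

1.0000

∂f₁/∂a = 1.
At (1/2, 1/2) this is 1.0000.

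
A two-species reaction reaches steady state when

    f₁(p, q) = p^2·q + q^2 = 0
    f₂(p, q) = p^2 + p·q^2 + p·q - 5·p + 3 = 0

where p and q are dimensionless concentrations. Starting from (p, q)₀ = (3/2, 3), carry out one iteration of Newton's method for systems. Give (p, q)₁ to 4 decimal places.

(-1.4531, 4.3125)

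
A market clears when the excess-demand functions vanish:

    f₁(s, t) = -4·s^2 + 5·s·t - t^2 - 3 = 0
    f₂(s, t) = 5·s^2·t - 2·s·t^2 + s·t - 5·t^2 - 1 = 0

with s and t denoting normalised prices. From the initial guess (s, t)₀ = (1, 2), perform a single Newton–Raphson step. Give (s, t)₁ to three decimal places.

(1.672, 1.655)

At (1, 2): F = (-1.000, -17.000).
Jacobian J = [[-8·s + 5·t, 5·s - 2·t], [10·s·t - 2·t^2 + t, 5·s^2 - 4·s·t + s - 10·t]].
At the point, J = [[2.000, 1.000], [14.000, -22.000]] (det J = -58.000).
Solving J·Δ = −F gives Δ = (0.672, -0.345).
Then the next iterate is (s, t)₁ = (1.672, 1.655).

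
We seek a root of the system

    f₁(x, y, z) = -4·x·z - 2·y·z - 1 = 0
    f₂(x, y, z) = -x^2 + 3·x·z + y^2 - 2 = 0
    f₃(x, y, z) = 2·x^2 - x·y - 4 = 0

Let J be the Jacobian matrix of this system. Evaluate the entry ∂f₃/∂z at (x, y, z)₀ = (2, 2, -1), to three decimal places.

0.000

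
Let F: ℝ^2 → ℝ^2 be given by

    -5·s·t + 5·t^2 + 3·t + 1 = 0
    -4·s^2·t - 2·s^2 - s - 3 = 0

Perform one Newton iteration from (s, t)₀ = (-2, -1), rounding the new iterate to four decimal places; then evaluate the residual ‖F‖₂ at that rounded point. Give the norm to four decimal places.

6.3936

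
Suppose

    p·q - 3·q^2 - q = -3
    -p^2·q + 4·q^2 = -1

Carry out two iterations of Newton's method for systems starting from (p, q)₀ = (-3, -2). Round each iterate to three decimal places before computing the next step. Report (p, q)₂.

At (-3, -2): F = (-1.000, 35.000).
Jacobian J = [[q, p - 6·q - 1], [-2·p·q, -p^2 + 8·q]].
At the point, J = [[-2.000, 8.000], [-12.000, -25.000]] (det J = 146.000).
Solving J·Δ = −F gives Δ = (1.747, 0.562).
Then the next iterate is (p, q)₁ = (-1.253, -1.438).
Round to (-1.253, -1.438) and repeat: F = (0.03628, 11.52905), J = [[-1.438, 6.375], [-3.60363, -13.07401]].
Δ = (1.771, 0.394), so (p, q)₂ = (0.518, -1.044).

(0.518, -1.044)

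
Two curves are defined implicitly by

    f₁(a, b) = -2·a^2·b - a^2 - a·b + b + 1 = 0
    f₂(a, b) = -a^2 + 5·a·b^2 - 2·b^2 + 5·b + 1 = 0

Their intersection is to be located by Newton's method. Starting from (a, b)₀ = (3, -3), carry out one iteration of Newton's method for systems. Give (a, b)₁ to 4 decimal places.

At (3, -3): F = (52.0000, 94.0000).
Jacobian J = [[-4·a·b - 2·a - b, -2·a^2 - a + 1], [-2·a + 5·b^2, 10·a·b - 4·b + 5]].
At the point, J = [[33.0000, -20.0000], [39.0000, -73.0000]] (det J = -1629.0000).
Solving J·Δ = −F gives Δ = (-1.1762, 0.6593).
Then the next iterate is (a, b)₁ = (1.8238, -2.3407).

(1.8238, -2.3407)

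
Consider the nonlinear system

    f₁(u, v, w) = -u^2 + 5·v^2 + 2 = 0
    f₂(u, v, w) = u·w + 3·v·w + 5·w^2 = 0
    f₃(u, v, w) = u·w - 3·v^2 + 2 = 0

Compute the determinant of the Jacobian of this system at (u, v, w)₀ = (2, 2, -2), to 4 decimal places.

J = [[-2·u, 10·v, 0], [w, 3·w, u + 3·v + 10·w], [w, -6·v, u]].
At the point, J = [[-4.0000, 20.0000, 0.0000], [-2.0000, -6.0000, -12.0000], [-2.0000, -12.0000, 2.0000]].
det J = 1184.0000.

1184.0000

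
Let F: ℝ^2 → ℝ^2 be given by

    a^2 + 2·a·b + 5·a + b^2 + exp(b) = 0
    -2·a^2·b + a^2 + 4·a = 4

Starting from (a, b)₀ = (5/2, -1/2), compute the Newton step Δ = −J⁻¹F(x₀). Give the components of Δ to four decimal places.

At (5/2, -1/2): F = (17.106531, 18.5000).
Jacobian J = [[2·a + 2·b + 5, 2·a + 2·b + exp(b)], [-4·a·b + 2·a + 4, -2·a^2]].
At the point, J = [[9.0000, 4.606531], [14.0000, -12.5000]] (det J = -176.991429).
Solving J·Δ = −F gives Δ = (-1.6896, -0.4124).

(-1.6896, -0.4124)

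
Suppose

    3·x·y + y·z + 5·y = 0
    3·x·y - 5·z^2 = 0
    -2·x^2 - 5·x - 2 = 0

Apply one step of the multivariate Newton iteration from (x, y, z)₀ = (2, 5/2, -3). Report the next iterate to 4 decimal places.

(0.4615, 0.9103, -1.2974)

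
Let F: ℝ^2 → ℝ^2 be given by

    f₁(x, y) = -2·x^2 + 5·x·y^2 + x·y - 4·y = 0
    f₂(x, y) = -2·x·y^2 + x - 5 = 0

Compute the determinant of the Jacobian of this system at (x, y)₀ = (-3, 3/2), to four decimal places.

J = [[-4·x + 5·y^2 + y, 10·x·y + x - 4], [-2·y^2 + 1, -4·x·y]].
At the point, J = [[24.7500, -52.0000], [-3.5000, 18.0000]].
det J = 263.5000.

263.5000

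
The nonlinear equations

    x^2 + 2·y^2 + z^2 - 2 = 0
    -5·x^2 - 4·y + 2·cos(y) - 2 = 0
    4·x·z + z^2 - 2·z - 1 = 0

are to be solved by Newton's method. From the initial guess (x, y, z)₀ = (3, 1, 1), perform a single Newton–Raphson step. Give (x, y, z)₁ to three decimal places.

(1.302, 1.181, 0.733)

At (3, 1, 1): F = (10.000, -49.91940, 10.000).
Jacobian J = [[2·x, 4·y, 2·z], [-10·x, -2·sin(y) - 4, 0], [4·z, 0, 4·x + 2·z - 2]].
At the point, J = [[6.000, 4.000, 2.000], [-30.000, -5.68294, 0.000], [4.000, 0.000, 12.000]] (det J = 1076.29171).
Solving J·Δ = −F gives Δ = (-1.698, 0.181, -0.267).
Then the next iterate is (x, y, z)₁ = (1.302, 1.181, 0.733).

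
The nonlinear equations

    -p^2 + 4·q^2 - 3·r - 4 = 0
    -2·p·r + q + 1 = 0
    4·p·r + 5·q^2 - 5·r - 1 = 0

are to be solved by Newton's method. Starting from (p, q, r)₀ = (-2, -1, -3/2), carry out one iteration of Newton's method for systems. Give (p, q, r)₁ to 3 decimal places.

At (-2, -1, -3/2): F = (0.500, -6.000, 23.500).
Jacobian J = [[-2·p, 8·q, -3], [-2·r, 1, -2·p], [4·r, 10·q, 4·p - 5]].
At the point, J = [[4.000, -8.000, -3.000], [3.000, 1.000, 4.000], [-6.000, -10.000, -13.000]] (det J = 60.000).
Solving J·Δ = −F gives Δ = (3.733, 2.667, -1.967).
Then the next iterate is (p, q, r)₁ = (1.733, 1.667, -3.467).

(1.733, 1.667, -3.467)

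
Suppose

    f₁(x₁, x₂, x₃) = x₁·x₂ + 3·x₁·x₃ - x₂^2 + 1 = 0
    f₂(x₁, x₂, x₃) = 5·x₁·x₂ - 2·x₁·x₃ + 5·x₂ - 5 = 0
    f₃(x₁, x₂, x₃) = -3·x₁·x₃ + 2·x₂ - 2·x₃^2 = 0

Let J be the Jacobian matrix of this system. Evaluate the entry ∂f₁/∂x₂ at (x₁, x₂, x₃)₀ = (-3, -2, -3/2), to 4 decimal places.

1.0000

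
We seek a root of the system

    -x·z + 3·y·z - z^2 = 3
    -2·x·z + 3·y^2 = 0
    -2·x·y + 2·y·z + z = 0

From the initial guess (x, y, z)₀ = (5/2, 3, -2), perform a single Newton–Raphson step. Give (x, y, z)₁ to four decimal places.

At (5/2, 3, -2): F = (-20.0000, 37.0000, -29.0000).
Jacobian J = [[-z, 3·z, -x + 3·y - 2·z], [-2·z, 6·y, -2·x], [-2·y, -2·x + 2·z, 2·y + 1]].
At the point, J = [[2.0000, -6.0000, 10.5000], [4.0000, 18.0000, -5.0000], [-6.0000, -9.0000, 7.0000]] (det J = 906.0000).
Solving J·Δ = −F gives Δ = (-1.1573, -1.4360, 1.3046).
Then the next iterate is (x, y, z)₁ = (1.3427, 1.5640, -0.6954).

(1.3427, 1.5640, -0.6954)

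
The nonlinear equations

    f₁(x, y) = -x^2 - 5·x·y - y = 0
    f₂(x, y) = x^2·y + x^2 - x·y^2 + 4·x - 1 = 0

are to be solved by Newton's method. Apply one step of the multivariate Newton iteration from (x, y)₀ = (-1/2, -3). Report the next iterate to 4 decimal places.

(-0.2073, -2.9557)

At (-1/2, -3): F = (-4.7500, 1.0000).
Jacobian J = [[-2·x - 5·y, -5·x - 1], [2·x·y + 2·x - y^2 + 4, x^2 - 2·x·y]].
At the point, J = [[16.0000, 1.5000], [-3.0000, -2.7500]] (det J = -39.5000).
Solving J·Δ = −F gives Δ = (0.2927, 0.0443).
Then the next iterate is (x, y)₁ = (-0.2073, -2.9557).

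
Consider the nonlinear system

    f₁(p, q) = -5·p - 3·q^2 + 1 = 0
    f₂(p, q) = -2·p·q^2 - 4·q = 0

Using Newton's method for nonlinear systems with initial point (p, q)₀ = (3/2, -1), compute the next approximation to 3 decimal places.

(14.000, 11.000)

At (3/2, -1): F = (-9.500, 1.000).
Jacobian J = [[-5, -6·q], [-2·q^2, -4·p·q - 4]].
At the point, J = [[-5.000, 6.000], [-2.000, 2.000]] (det J = 2.000).
Solving J·Δ = −F gives Δ = (12.500, 12.000).
Then the next iterate is (p, q)₁ = (14.000, 11.000).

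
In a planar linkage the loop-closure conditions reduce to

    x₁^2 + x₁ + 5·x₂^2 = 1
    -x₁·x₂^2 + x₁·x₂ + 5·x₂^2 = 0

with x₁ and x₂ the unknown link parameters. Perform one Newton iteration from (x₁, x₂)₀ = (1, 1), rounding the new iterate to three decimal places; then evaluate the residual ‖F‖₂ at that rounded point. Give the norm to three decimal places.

At (1, 1): F = (6.000, 5.000).
Jacobian J = [[2·x₁ + 1, 10·x₂], [-x₂^2 + x₂, -2·x₁·x₂ + x₁ + 10·x₂]].
At the point, J = [[3.000, 10.000], [0.000, 9.000]] (det J = 27.000).
Solving J·Δ = −F gives Δ = (-0.148, -0.556).
Then the next iterate is (x₁, x₂)₁ = (0.852, 0.444).
Re-evaluating at (0.852, 0.444): F = (1.56358, 1.19601), so ‖F‖₂ = 1.969.

1.969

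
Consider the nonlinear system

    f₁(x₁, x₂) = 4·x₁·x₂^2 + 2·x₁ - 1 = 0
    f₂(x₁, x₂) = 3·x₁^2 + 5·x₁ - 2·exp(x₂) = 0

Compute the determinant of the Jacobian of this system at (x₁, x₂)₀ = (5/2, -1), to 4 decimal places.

395.5854

J = [[4·x₂^2 + 2, 8·x₁·x₂], [6·x₁ + 5, -2·exp(x₂)]].
At the point, J = [[6.0000, -20.0000], [20.0000, -0.735759]].
det J = 395.5854.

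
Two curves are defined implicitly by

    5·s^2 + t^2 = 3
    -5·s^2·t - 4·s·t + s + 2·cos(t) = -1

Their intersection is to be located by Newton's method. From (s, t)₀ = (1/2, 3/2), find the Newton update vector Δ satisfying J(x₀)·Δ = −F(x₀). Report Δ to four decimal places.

(-0.6278, 0.8796)

At (1/2, 3/2): F = (0.5000, -3.233526).
Jacobian J = [[10·s, 2·t], [-10·s·t - 4·t + 1, -5·s^2 - 4·s - 2·sin(t)]].
At the point, J = [[5.0000, 3.0000], [-12.5000, -5.244990]] (det J = 11.275050).
Solving J·Δ = −F gives Δ = (-0.6278, 0.8796).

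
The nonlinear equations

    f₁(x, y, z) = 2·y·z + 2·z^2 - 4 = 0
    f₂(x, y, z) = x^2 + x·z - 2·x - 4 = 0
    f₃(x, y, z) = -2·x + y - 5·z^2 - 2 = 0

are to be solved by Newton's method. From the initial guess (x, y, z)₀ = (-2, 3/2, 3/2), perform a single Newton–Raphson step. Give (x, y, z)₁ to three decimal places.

(-1.522, 1.562, 0.924)

At (-2, 3/2, 3/2): F = (5.000, 1.000, -7.750).
Jacobian J = [[0, 2·z, 2·y + 4·z], [2·x + z - 2, 0, x], [-2, 1, -10·z]].
At the point, J = [[0.000, 3.000, 9.000], [-4.500, 0.000, -2.000], [-2.000, 1.000, -15.000]] (det J = -231.000).
Solving J·Δ = −F gives Δ = (0.478, 0.062, -0.576).
Then the next iterate is (x, y, z)₁ = (-1.522, 1.562, 0.924).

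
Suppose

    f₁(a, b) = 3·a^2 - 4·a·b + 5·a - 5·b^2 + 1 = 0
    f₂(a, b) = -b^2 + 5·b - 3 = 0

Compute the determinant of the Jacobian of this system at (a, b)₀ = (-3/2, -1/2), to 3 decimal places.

J = [[6·a - 4·b + 5, -4·a - 10·b], [0, -2·b + 5]].
At the point, J = [[-2.000, 11.000], [0.000, 6.000]].
det J = -12.000.

-12.000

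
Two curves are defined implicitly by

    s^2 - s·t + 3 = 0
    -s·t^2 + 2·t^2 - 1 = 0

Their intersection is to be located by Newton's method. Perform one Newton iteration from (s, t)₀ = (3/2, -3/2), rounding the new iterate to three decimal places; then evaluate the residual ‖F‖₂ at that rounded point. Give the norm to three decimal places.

3.210

At (3/2, -3/2): F = (7.500, 0.125).
Jacobian J = [[2·s - t, -s], [-t^2, -2·s·t + 4·t]].
At the point, J = [[4.500, -1.500], [-2.250, -1.500]] (det J = -10.125).
Solving J·Δ = −F gives Δ = (-1.093, 1.722).
Then the next iterate is (s, t)₁ = (0.407, 0.222).
Re-evaluating at (0.407, 0.222): F = (3.07530, -0.92149), so ‖F‖₂ = 3.210.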